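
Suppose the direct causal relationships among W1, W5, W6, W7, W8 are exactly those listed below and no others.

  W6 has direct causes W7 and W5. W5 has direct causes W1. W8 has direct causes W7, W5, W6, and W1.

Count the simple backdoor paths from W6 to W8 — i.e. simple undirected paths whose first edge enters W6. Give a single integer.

3

A backdoor path from W6 to W8 is any simple undirected path whose first edge points into W6 (i.e. leaves W6 via a parent).
Parents of W6: {W5, W7}.
Enumerating:
  P1: W6 <- W7 -> W8
  P2: W6 <- W5 <- W1 -> W8
  P3: W6 <- W5 -> W8
That exhausts the simple backdoor paths. Count: 3.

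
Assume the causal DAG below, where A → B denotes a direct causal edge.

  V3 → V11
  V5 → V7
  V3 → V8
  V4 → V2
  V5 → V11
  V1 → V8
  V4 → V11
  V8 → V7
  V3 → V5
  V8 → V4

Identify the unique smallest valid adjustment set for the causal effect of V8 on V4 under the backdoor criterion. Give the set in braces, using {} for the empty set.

{}

Variables eligible for adjustment (non-descendants of V8, excluding V8 and V4): {V1, V3, V5}.
Backdoor paths from V8 to V4:
  P1: V8 <- V3 -> V5 -> V11 <- V4
  P2: V8 <- V3 -> V11 <- V4
Each backdoor path contains an unconditioned collider, so every path is already blocked with the empty conditioning set:
  P1: blocked at collider V11 (neither it nor any descendant is in the conditioning set).
  P2: blocked at collider V11 (neither it nor any descendant is in the conditioning set).
The empty set is therefore the unique smallest valid set.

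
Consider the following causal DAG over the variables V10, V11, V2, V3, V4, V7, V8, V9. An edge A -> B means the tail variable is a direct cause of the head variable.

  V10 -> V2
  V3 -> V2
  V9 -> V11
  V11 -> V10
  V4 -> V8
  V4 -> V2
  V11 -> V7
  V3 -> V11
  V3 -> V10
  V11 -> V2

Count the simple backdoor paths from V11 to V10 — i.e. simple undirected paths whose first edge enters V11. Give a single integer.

2

A backdoor path from V11 to V10 is any simple undirected path whose first edge points into V11 (i.e. leaves V11 via a parent).
Parents of V11: {V3, V9}.
Enumerating:
  P1: V11 <- V3 -> V10
  P2: V11 <- V3 -> V2 <- V10
That exhausts the simple backdoor paths. Count: 2.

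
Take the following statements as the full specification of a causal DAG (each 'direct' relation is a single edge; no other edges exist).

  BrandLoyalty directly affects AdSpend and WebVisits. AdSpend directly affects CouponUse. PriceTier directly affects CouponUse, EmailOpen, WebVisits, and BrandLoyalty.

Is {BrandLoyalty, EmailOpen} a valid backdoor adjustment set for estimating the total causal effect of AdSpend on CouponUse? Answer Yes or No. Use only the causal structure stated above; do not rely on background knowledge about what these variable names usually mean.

Backdoor paths from AdSpend to CouponUse (paths whose first edge points into AdSpend):
  P1: AdSpend <- BrandLoyalty <- PriceTier -> CouponUse
  P2: AdSpend <- BrandLoyalty -> WebVisits <- PriceTier -> CouponUse
Condition 1 (no descendant of AdSpend in the set): holds — descendants of AdSpend are {CouponUse}; none are in {BrandLoyalty, EmailOpen}.
Condition 2 (every backdoor path blocked by {BrandLoyalty, EmailOpen}):
  P1: blocked at chain node BrandLoyalty ∈ conditioning set.
  P2: blocked at fork node BrandLoyalty ∈ conditioning set.
{BrandLoyalty, EmailOpen} satisfies the backdoor criterion.

Yes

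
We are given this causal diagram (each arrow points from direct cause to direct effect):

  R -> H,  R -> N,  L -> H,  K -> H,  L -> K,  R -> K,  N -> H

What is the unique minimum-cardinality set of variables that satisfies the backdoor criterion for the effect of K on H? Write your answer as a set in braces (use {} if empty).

{L, R}

Variables eligible for adjustment (non-descendants of K, excluding K and H): {L, N, R}.
Backdoor paths from K to H:
  P1: K <- R -> N -> H
  P2: K <- R -> H
  P3: K <- L -> H
The empty set is not sufficient: P1 (K <- R -> N -> H) has no collider blocking it and no conditioned non-collider, so it is open.
Try {L, R}:
  P1: blocked at fork node R ∈ conditioning set.
  P2: blocked at fork node R ∈ conditioning set.
  P3: blocked at fork node L ∈ conditioning set.
{L, R} contains no descendant of K and blocks every backdoor path.
Every element of {L, R} is needed (dropping L leaves P3 open; dropping R leaves P1 open), so no proper subset is valid.
Among all size-2 subsets of the eligible variables, only {L, R} blocks every backdoor path, so it is the unique smallest valid adjustment set.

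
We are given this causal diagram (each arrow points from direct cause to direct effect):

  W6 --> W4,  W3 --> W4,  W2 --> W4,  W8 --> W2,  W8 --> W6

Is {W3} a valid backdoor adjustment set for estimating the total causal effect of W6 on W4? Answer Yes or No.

Backdoor paths from W6 to W4 (paths whose first edge points into W6):
  P1: W6 <- W8 -> W2 -> W4
Condition 1 (no descendant of W6 in the set): holds — descendants of W6 are {W4}; none are in {W3}.
Condition 2 (every backdoor path blocked by {W3}):
  P1: open — no interior node is in the conditioning set.
{W3} does not satisfy the backdoor criterion.

No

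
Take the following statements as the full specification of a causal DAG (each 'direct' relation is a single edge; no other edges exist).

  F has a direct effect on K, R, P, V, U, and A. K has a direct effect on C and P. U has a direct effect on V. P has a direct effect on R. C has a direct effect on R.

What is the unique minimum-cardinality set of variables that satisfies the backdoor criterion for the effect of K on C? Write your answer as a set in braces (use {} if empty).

Variables eligible for adjustment (non-descendants of K, excluding K and C): {A, F, U, V}.
Backdoor paths from K to C:
  P1: K <- F -> P -> R <- C
  P2: K <- F -> R <- C
Each backdoor path contains an unconditioned collider, so every path is already blocked with the empty conditioning set:
  P1: blocked at collider R (neither it nor any descendant is in the conditioning set).
  P2: blocked at collider R (neither it nor any descendant is in the conditioning set).
The empty set is therefore the unique smallest valid set.

{}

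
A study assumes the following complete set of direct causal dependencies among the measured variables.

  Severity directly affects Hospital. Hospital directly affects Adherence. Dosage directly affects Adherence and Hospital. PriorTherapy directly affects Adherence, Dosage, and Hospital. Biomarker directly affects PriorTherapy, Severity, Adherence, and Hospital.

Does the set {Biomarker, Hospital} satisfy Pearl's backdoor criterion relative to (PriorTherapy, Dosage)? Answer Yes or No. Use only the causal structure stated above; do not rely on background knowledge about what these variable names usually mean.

No

Backdoor paths from PriorTherapy to Dosage (paths whose first edge points into PriorTherapy):
  P1: PriorTherapy <- Biomarker -> Severity -> Hospital <- Dosage
  P2: PriorTherapy <- Biomarker -> Severity -> Hospital -> Adherence <- Dosage
  P3: PriorTherapy <- Biomarker -> Hospital <- Dosage
  P4: PriorTherapy <- Biomarker -> Hospital -> Adherence <- Dosage
  P5: PriorTherapy <- Biomarker -> Adherence <- Dosage
  P6: PriorTherapy <- Biomarker -> Adherence <- Hospital <- Dosage
Condition 1 (no descendant of PriorTherapy in the set): FAILS — Hospital is a descendant of PriorTherapy.
Condition 2 (every backdoor path blocked by {Biomarker, Hospital}):
  P1: blocked at fork node Biomarker ∈ conditioning set.
  P2: blocked at fork node Biomarker ∈ conditioning set.
  P3: blocked at fork node Biomarker ∈ conditioning set.
  P4: blocked at fork node Biomarker ∈ conditioning set.
  P5: blocked at fork node Biomarker ∈ conditioning set.
  P6: blocked at fork node Biomarker ∈ conditioning set.
{Biomarker, Hospital} does not satisfy the backdoor criterion.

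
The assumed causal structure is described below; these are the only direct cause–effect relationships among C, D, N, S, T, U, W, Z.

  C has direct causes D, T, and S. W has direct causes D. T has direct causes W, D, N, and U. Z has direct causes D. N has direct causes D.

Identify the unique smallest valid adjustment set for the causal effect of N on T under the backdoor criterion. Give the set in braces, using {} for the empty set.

{D}

Variables eligible for adjustment (non-descendants of N, excluding N and T): {D, S, U, W, Z}.
Backdoor paths from N to T:
  P1: N <- D -> W -> T
  P2: N <- D -> T
  P3: N <- D -> C <- T
The empty set is not sufficient: P1 (N <- D -> W -> T) has no collider blocking it and no conditioned non-collider, so it is open.
Try {D}:
  P1: blocked at fork node D ∈ conditioning set.
  P2: blocked at fork node D ∈ conditioning set.
  P3: blocked at fork node D ∈ conditioning set.
{D} contains no descendant of N and blocks every backdoor path.
No other singleton works — e.g. {W} leaves P2 open — so {D} is the unique smallest valid adjustment set.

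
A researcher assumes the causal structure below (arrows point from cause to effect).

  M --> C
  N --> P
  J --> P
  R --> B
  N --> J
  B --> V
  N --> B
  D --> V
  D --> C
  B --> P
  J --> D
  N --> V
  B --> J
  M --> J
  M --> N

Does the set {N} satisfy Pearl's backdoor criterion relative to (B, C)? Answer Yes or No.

Backdoor paths from B to C (paths whose first edge points into B):
  P1: B <- N <- M -> J -> D -> C
  P2: B <- N <- M -> C
  P3: B <- N -> J <- M -> C
  P4: B <- N -> J -> D -> C
  P5: B <- N -> P <- J <- M -> C
  P6: B <- N -> P <- J -> D -> C
  P7: B <- N -> V <- D <- J <- M -> C
  P8: B <- N -> V <- D -> C
Condition 1 (no descendant of B in the set): holds — descendants of B are {C, D, J, P, V}; none are in {N}.
Condition 2 (every backdoor path blocked by {N}):
  P1: blocked at chain node N ∈ conditioning set.
  P2: blocked at chain node N ∈ conditioning set.
  P3: blocked at fork node N ∈ conditioning set.
  P4: blocked at fork node N ∈ conditioning set.
  P5: blocked at fork node N ∈ conditioning set.
  P6: blocked at fork node N ∈ conditioning set.
  P7: blocked at fork node N ∈ conditioning set.
  P8: blocked at fork node N ∈ conditioning set.
{N} satisfies the backdoor criterion.

Yes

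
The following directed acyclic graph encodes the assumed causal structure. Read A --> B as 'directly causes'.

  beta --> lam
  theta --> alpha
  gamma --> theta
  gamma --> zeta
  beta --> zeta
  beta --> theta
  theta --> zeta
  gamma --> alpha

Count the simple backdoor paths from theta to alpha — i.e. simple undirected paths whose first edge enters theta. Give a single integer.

2

A backdoor path from theta to alpha is any simple undirected path whose first edge points into theta (i.e. leaves theta via a parent).
Parents of theta: {beta, gamma}.
Enumerating:
  P1: theta <- beta -> zeta <- gamma -> alpha
  P2: theta <- gamma -> alpha
That exhausts the simple backdoor paths. Count: 2.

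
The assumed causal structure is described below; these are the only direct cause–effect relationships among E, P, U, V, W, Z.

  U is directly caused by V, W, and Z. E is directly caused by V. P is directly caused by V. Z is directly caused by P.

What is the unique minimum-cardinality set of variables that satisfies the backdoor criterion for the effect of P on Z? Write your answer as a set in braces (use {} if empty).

{}

Variables eligible for adjustment (non-descendants of P, excluding P and Z): {E, V, W}.
Backdoor paths from P to Z:
  P1: P <- V -> U <- Z
Each backdoor path contains an unconditioned collider, so every path is already blocked with the empty conditioning set:
  P1: blocked at collider U (neither it nor any descendant is in the conditioning set).
The empty set is therefore the unique smallest valid set.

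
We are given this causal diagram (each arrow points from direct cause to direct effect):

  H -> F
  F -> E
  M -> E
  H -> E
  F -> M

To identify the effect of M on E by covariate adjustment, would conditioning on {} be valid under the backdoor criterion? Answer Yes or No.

Backdoor paths from M to E (paths whose first edge points into M):
  P1: M <- F <- H -> E
  P2: M <- F -> E
Condition 1 (no descendant of M in the set): holds — descendants of M are {E}; none are in {}.
Condition 2 (every backdoor path blocked by {}):
  P1: open — no interior node is in the conditioning set.
  P2: open — no interior node is in the conditioning set.
{} does not satisfy the backdoor criterion.

No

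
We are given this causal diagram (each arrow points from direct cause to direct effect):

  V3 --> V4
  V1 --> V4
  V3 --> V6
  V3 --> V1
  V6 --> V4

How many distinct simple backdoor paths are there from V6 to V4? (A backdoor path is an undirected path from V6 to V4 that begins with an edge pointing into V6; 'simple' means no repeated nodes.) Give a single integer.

2

A backdoor path from V6 to V4 is any simple undirected path whose first edge points into V6 (i.e. leaves V6 via a parent).
Parents of V6: {V3}.
Enumerating:
  P1: V6 <- V3 -> V1 -> V4
  P2: V6 <- V3 -> V4
That exhausts the simple backdoor paths. Count: 2.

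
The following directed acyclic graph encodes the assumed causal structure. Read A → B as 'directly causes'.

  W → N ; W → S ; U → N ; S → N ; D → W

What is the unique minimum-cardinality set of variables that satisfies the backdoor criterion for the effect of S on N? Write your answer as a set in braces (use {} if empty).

{W}

Variables eligible for adjustment (non-descendants of S, excluding S and N): {D, U, W}.
Backdoor paths from S to N:
  P1: S <- W -> N
The empty set is not sufficient: P1 (S <- W -> N) has no collider blocking it and no conditioned non-collider, so it is open.
Try {W}:
  P1: blocked at fork node W ∈ conditioning set.
{W} contains no descendant of S and blocks every backdoor path.
No other singleton works — e.g. {D} leaves P1 open — so {W} is the unique smallest valid adjustment set.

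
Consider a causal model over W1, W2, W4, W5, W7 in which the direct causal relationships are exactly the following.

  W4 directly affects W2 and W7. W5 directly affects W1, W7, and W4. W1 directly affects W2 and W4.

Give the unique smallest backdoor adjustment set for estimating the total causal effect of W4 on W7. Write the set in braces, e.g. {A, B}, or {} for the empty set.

{W5}

Variables eligible for adjustment (non-descendants of W4, excluding W4 and W7): {W1, W5}.
Backdoor paths from W4 to W7:
  P1: W4 <- W5 -> W7
  P2: W4 <- W1 <- W5 -> W7
The empty set is not sufficient: P1 (W4 <- W5 -> W7) has no collider blocking it and no conditioned non-collider, so it is open.
Try {W5}:
  P1: blocked at fork node W5 ∈ conditioning set.
  P2: blocked at fork node W5 ∈ conditioning set.
{W5} contains no descendant of W4 and blocks every backdoor path.
No other singleton works — e.g. {W1} leaves P1 open — so {W5} is the unique smallest valid adjustment set.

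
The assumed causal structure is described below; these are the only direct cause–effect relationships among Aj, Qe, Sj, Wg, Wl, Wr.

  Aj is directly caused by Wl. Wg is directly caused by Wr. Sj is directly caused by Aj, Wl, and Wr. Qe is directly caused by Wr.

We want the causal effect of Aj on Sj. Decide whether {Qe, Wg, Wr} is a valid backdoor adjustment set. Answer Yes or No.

No

Backdoor paths from Aj to Sj (paths whose first edge points into Aj):
  P1: Aj <- Wl -> Sj
Condition 1 (no descendant of Aj in the set): holds — descendants of Aj are {Sj}; none are in {Qe, Wg, Wr}.
Condition 2 (every backdoor path blocked by {Qe, Wg, Wr}):
  P1: open — no interior node is in the conditioning set.
{Qe, Wg, Wr} does not satisfy the backdoor criterion.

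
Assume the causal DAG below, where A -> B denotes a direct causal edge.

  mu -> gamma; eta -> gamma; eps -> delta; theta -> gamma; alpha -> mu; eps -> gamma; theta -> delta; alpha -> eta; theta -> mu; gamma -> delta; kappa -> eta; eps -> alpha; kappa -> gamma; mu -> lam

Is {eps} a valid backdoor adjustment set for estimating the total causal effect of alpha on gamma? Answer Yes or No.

Backdoor paths from alpha to gamma (paths whose first edge points into alpha):
  P1: alpha <- eps -> gamma
  P2: alpha <- eps -> delta <- theta -> mu -> gamma
  P3: alpha <- eps -> delta <- theta -> gamma
  P4: alpha <- eps -> delta <- gamma
Condition 1 (no descendant of alpha in the set): holds — descendants of alpha are {delta, eta, gamma, lam, mu}; none are in {eps}.
Condition 2 (every backdoor path blocked by {eps}):
  P1: blocked at fork node eps ∈ conditioning set.
  P2: blocked at fork node eps ∈ conditioning set.
  P3: blocked at fork node eps ∈ conditioning set.
  P4: blocked at fork node eps ∈ conditioning set.
{eps} satisfies the backdoor criterion.

Yes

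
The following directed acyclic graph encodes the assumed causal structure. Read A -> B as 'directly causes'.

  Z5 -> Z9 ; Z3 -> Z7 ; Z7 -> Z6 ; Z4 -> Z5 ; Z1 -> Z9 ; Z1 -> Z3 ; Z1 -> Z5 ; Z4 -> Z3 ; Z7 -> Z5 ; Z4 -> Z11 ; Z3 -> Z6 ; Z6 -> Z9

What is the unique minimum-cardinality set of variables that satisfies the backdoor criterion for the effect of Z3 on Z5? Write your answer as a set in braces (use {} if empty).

{Z1, Z4}

Variables eligible for adjustment (non-descendants of Z3, excluding Z3 and Z5): {Z1, Z11, Z4}.
Backdoor paths from Z3 to Z5:
  P1: Z3 <- Z4 -> Z5
  P2: Z3 <- Z1 -> Z5
  P3: Z3 <- Z1 -> Z9 <- Z5
  P4: Z3 <- Z1 -> Z9 <- Z6 <- Z7 -> Z5
The empty set is not sufficient: P1 (Z3 <- Z4 -> Z5) has no collider blocking it and no conditioned non-collider, so it is open.
Try {Z1, Z4}:
  P1: blocked at fork node Z4 ∈ conditioning set.
  P2: blocked at fork node Z1 ∈ conditioning set.
  P3: blocked at fork node Z1 ∈ conditioning set.
  P4: blocked at fork node Z1 ∈ conditioning set.
{Z1, Z4} contains no descendant of Z3 and blocks every backdoor path.
Every element of {Z1, Z4} is needed (dropping Z1 leaves P2 open; dropping Z4 leaves P1 open), so no proper subset is valid.
Among all size-2 subsets of the eligible variables, only {Z1, Z4} blocks every backdoor path, so it is the unique smallest valid adjustment set.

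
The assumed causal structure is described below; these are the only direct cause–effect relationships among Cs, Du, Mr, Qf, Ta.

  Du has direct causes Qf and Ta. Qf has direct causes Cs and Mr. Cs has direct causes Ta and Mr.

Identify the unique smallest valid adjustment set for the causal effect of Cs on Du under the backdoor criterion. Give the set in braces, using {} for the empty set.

Variables eligible for adjustment (non-descendants of Cs, excluding Cs and Du): {Mr, Ta}.
Backdoor paths from Cs to Du:
  P1: Cs <- Mr -> Qf -> Du
  P2: Cs <- Ta -> Du
The empty set is not sufficient: P1 (Cs <- Mr -> Qf -> Du) has no collider blocking it and no conditioned non-collider, so it is open.
Try {Mr, Ta}:
  P1: blocked at fork node Mr ∈ conditioning set.
  P2: blocked at fork node Ta ∈ conditioning set.
{Mr, Ta} contains no descendant of Cs and blocks every backdoor path.
Every element of {Mr, Ta} is needed (dropping Mr leaves P1 open; dropping Ta leaves P2 open), so no proper subset is valid.
Among all size-2 subsets of the eligible variables, only {Mr, Ta} blocks every backdoor path, so it is the unique smallest valid adjustment set.

{Mr, Ta}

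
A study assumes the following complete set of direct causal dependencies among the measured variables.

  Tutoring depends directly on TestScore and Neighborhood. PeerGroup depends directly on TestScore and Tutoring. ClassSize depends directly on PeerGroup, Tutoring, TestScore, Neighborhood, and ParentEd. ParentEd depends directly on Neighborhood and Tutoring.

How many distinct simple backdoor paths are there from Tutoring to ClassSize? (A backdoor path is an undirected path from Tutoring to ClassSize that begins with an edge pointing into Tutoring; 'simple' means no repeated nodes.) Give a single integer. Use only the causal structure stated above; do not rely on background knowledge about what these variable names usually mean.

4

A backdoor path from Tutoring to ClassSize is any simple undirected path whose first edge points into Tutoring (i.e. leaves Tutoring via a parent).
Parents of Tutoring: {Neighborhood, TestScore}.
Enumerating:
  P1: Tutoring <- TestScore -> PeerGroup -> ClassSize
  P2: Tutoring <- TestScore -> ClassSize
  P3: Tutoring <- Neighborhood -> ParentEd -> ClassSize
  P4: Tutoring <- Neighborhood -> ClassSize
That exhausts the simple backdoor paths. Count: 4.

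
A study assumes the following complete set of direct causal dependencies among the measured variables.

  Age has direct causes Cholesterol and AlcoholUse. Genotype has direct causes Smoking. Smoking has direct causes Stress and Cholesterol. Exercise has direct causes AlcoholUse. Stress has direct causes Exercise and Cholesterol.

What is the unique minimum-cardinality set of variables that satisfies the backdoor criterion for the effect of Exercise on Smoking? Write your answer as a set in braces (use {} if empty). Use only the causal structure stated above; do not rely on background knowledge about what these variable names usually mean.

Variables eligible for adjustment (non-descendants of Exercise, excluding Exercise and Smoking): {Age, AlcoholUse, Cholesterol}.
Backdoor paths from Exercise to Smoking:
  P1: Exercise <- AlcoholUse -> Age <- Cholesterol -> Stress -> Smoking
  P2: Exercise <- AlcoholUse -> Age <- Cholesterol -> Smoking
Each backdoor path contains an unconditioned collider, so every path is already blocked with the empty conditioning set:
  P1: blocked at collider Age (neither it nor any descendant is in the conditioning set).
  P2: blocked at collider Age (neither it nor any descendant is in the conditioning set).
The empty set is therefore the unique smallest valid set.

{}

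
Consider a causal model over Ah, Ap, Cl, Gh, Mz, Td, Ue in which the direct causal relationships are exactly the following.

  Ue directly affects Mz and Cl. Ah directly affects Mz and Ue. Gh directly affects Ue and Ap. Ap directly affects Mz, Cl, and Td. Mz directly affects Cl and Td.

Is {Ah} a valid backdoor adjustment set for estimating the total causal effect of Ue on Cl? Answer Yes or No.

Backdoor paths from Ue to Cl (paths whose first edge points into Ue):
  P1: Ue <- Ah -> Mz <- Ap -> Cl
  P2: Ue <- Ah -> Mz -> Cl
  P3: Ue <- Ah -> Mz -> Td <- Ap -> Cl
  P4: Ue <- Gh -> Ap -> Mz -> Cl
  P5: Ue <- Gh -> Ap -> Cl
  P6: Ue <- Gh -> Ap -> Td <- Mz -> Cl
Condition 1 (no descendant of Ue in the set): holds — descendants of Ue are {Cl, Mz, Td}; none are in {Ah}.
Condition 2 (every backdoor path blocked by {Ah}):
  P1: blocked at fork node Ah ∈ conditioning set.
  P2: blocked at fork node Ah ∈ conditioning set.
  P3: blocked at fork node Ah ∈ conditioning set.
  P4: open — no interior node is in the conditioning set.
  P5: open — no interior node is in the conditioning set.
  P6: blocked at collider Td (neither it nor any descendant is in the conditioning set).
{Ah} does not satisfy the backdoor criterion.

No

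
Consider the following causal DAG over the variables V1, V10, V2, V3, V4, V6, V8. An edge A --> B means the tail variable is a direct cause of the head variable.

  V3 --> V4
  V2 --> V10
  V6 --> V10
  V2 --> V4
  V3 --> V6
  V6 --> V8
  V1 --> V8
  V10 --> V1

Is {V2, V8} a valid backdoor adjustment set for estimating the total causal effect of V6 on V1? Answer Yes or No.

No

Backdoor paths from V6 to V1 (paths whose first edge points into V6):
  P1: V6 <- V3 -> V4 <- V2 -> V10 -> V1
Condition 1 (no descendant of V6 in the set): FAILS — V8 is a descendant of V6.
Condition 2 (every backdoor path blocked by {V2, V8}):
  P1: blocked at collider V4 (neither it nor any descendant is in the conditioning set).
{V2, V8} does not satisfy the backdoor criterion.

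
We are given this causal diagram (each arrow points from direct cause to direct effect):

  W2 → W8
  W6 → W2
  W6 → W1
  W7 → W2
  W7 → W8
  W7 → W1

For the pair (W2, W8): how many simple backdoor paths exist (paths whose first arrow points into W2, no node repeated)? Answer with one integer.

A backdoor path from W2 to W8 is any simple undirected path whose first edge points into W2 (i.e. leaves W2 via a parent).
Parents of W2: {W6, W7}.
Enumerating:
  P1: W2 <- W6 -> W1 <- W7 -> W8
  P2: W2 <- W7 -> W8
That exhausts the simple backdoor paths. Count: 2.

2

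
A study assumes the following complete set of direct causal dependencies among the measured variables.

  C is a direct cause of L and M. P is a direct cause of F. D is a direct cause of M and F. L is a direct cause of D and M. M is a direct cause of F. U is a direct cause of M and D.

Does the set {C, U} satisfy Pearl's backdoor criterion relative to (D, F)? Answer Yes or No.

Backdoor paths from D to F (paths whose first edge points into D):
  P1: D <- U -> M -> F
  P2: D <- L <- C -> M -> F
  P3: D <- L -> M -> F
Condition 1 (no descendant of D in the set): holds — descendants of D are {F, M}; none are in {C, U}.
Condition 2 (every backdoor path blocked by {C, U}):
  P1: blocked at fork node U ∈ conditioning set.
  P2: blocked at fork node C ∈ conditioning set.
  P3: open — no interior node is in the conditioning set.
{C, U} does not satisfy the backdoor criterion.

No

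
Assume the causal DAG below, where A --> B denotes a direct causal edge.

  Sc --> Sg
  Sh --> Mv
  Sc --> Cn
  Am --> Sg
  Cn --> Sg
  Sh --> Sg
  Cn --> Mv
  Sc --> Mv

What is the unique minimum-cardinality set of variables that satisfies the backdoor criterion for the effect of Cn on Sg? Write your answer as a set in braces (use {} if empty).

Variables eligible for adjustment (non-descendants of Cn, excluding Cn and Sg): {Am, Sc, Sh}.
Backdoor paths from Cn to Sg:
  P1: Cn <- Sc -> Sg
  P2: Cn <- Sc -> Mv <- Sh -> Sg
The empty set is not sufficient: P1 (Cn <- Sc -> Sg) has no collider blocking it and no conditioned non-collider, so it is open.
Try {Sc}:
  P1: blocked at fork node Sc ∈ conditioning set.
  P2: blocked at fork node Sc ∈ conditioning set.
{Sc} contains no descendant of Cn and blocks every backdoor path.
No other singleton works — e.g. {Am} leaves P1 open — so {Sc} is the unique smallest valid adjustment set.

{Sc}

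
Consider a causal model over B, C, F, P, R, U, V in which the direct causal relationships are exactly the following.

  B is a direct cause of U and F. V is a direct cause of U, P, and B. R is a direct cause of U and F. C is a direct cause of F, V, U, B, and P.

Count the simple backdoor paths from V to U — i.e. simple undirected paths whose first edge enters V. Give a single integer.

5

A backdoor path from V to U is any simple undirected path whose first edge points into V (i.e. leaves V via a parent).
Parents of V: {C}.
Enumerating:
  P1: V <- C -> B -> F <- R -> U
  P2: V <- C -> B -> U
  P3: V <- C -> F <- R -> U
  P4: V <- C -> F <- B -> U
  P5: V <- C -> U
That exhausts the simple backdoor paths. Count: 5.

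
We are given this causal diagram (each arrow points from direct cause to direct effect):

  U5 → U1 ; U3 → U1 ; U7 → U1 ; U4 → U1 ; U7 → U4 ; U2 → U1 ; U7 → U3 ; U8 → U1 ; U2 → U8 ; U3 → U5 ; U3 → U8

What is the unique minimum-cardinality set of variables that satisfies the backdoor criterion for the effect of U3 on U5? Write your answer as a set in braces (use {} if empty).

{}

Variables eligible for adjustment (non-descendants of U3, excluding U3 and U5): {U2, U4, U7}.
Backdoor paths from U3 to U5:
  P1: U3 <- U7 -> U4 -> U1 <- U5
  P2: U3 <- U7 -> U1 <- U5
Each backdoor path contains an unconditioned collider, so every path is already blocked with the empty conditioning set:
  P1: blocked at collider U1 (neither it nor any descendant is in the conditioning set).
  P2: blocked at collider U1 (neither it nor any descendant is in the conditioning set).
The empty set is therefore the unique smallest valid set.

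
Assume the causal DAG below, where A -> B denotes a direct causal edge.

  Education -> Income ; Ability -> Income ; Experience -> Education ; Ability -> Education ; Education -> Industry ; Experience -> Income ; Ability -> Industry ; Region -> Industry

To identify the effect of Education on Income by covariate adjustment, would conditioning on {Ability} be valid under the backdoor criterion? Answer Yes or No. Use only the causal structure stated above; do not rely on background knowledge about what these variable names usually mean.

No

Backdoor paths from Education to Income (paths whose first edge points into Education):
  P1: Education <- Experience -> Income
  P2: Education <- Ability -> Income
Condition 1 (no descendant of Education in the set): holds — descendants of Education are {Income, Industry}; none are in {Ability}.
Condition 2 (every backdoor path blocked by {Ability}):
  P1: open — no interior node is in the conditioning set.
  P2: blocked at fork node Ability ∈ conditioning set.
{Ability} does not satisfy the backdoor criterion.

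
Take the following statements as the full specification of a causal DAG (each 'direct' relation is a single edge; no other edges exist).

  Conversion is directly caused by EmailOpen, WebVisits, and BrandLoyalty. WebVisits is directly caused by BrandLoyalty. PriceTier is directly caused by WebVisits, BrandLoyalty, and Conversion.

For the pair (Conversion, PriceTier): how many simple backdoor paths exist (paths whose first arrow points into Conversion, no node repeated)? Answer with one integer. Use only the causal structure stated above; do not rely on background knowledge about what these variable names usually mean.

4

A backdoor path from Conversion to PriceTier is any simple undirected path whose first edge points into Conversion (i.e. leaves Conversion via a parent).
Parents of Conversion: {BrandLoyalty, EmailOpen, WebVisits}.
Enumerating:
  P1: Conversion <- BrandLoyalty -> WebVisits -> PriceTier
  P2: Conversion <- BrandLoyalty -> PriceTier
  P3: Conversion <- WebVisits <- BrandLoyalty -> PriceTier
  P4: Conversion <- WebVisits -> PriceTier
That exhausts the simple backdoor paths. Count: 4.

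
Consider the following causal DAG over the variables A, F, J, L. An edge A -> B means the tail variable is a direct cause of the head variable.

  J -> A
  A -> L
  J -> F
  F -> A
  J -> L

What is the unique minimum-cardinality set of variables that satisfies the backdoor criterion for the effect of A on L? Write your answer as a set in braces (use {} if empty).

Variables eligible for adjustment (non-descendants of A, excluding A and L): {F, J}.
Backdoor paths from A to L:
  P1: A <- J -> L
  P2: A <- F <- J -> L
The empty set is not sufficient: P1 (A <- J -> L) has no collider blocking it and no conditioned non-collider, so it is open.
Try {J}:
  P1: blocked at fork node J ∈ conditioning set.
  P2: blocked at fork node J ∈ conditioning set.
{J} contains no descendant of A and blocks every backdoor path.
No other singleton works — e.g. {F} leaves P1 open — so {J} is the unique smallest valid adjustment set.

{J}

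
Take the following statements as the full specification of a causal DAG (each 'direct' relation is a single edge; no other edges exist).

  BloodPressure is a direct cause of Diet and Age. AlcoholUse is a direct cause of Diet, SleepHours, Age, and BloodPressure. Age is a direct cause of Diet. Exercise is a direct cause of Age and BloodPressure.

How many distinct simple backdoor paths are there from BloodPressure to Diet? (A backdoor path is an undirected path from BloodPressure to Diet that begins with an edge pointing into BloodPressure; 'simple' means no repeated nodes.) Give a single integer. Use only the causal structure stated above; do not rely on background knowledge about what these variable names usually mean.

A backdoor path from BloodPressure to Diet is any simple undirected path whose first edge points into BloodPressure (i.e. leaves BloodPressure via a parent).
Parents of BloodPressure: {AlcoholUse, Exercise}.
Enumerating:
  P1: BloodPressure <- AlcoholUse -> Age -> Diet
  P2: BloodPressure <- AlcoholUse -> Diet
  P3: BloodPressure <- Exercise -> Age <- AlcoholUse -> Diet
  P4: BloodPressure <- Exercise -> Age -> Diet
That exhausts the simple backdoor paths. Count: 4.

4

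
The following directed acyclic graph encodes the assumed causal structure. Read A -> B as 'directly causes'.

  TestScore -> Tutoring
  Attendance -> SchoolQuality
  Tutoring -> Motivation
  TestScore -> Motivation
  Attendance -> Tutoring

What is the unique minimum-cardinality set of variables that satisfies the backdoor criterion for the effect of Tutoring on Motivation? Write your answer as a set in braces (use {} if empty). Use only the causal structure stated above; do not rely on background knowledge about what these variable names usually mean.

Variables eligible for adjustment (non-descendants of Tutoring, excluding Tutoring and Motivation): {Attendance, SchoolQuality, TestScore}.
Backdoor paths from Tutoring to Motivation:
  P1: Tutoring <- TestScore -> Motivation
The empty set is not sufficient: P1 (Tutoring <- TestScore -> Motivation) has no collider blocking it and no conditioned non-collider, so it is open.
Try {TestScore}:
  P1: blocked at fork node TestScore ∈ conditioning set.
{TestScore} contains no descendant of Tutoring and blocks every backdoor path.
No other singleton works — e.g. {Attendance} leaves P1 open — so {TestScore} is the unique smallest valid adjustment set.

{TestScore}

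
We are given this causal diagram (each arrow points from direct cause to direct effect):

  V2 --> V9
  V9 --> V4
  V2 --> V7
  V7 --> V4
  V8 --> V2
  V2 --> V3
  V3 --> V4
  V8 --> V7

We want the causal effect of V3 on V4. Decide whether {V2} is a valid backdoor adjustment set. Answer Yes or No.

Backdoor paths from V3 to V4 (paths whose first edge points into V3):
  P1: V3 <- V2 <- V8 -> V7 -> V4
  P2: V3 <- V2 -> V9 -> V4
  P3: V3 <- V2 -> V7 -> V4
Condition 1 (no descendant of V3 in the set): holds — descendants of V3 are {V4}; none are in {V2}.
Condition 2 (every backdoor path blocked by {V2}):
  P1: blocked at chain node V2 ∈ conditioning set.
  P2: blocked at fork node V2 ∈ conditioning set.
  P3: blocked at fork node V2 ∈ conditioning set.
{V2} satisfies the backdoor criterion.

Yes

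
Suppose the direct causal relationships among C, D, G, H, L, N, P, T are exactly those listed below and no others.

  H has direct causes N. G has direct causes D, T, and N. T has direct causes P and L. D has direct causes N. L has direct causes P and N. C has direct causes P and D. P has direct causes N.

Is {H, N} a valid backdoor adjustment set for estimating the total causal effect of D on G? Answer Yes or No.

Yes

Backdoor paths from D to G (paths whose first edge points into D):
  P1: D <- N -> P -> L -> T -> G
  P2: D <- N -> P -> T -> G
  P3: D <- N -> L <- P -> T -> G
  P4: D <- N -> L -> T -> G
  P5: D <- N -> G
Condition 1 (no descendant of D in the set): holds — descendants of D are {C, G}; none are in {H, N}.
Condition 2 (every backdoor path blocked by {H, N}):
  P1: blocked at fork node N ∈ conditioning set.
  P2: blocked at fork node N ∈ conditioning set.
  P3: blocked at fork node N ∈ conditioning set.
  P4: blocked at fork node N ∈ conditioning set.
  P5: blocked at fork node N ∈ conditioning set.
{H, N} satisfies the backdoor criterion.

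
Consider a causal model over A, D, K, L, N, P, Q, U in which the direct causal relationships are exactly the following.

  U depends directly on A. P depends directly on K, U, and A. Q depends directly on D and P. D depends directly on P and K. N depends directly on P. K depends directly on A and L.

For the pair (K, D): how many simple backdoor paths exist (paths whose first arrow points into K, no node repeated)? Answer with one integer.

A backdoor path from K to D is any simple undirected path whose first edge points into K (i.e. leaves K via a parent).
Parents of K: {A, L}.
Enumerating:
  P1: K <- A -> U -> P -> D
  P2: K <- A -> U -> P -> Q <- D
  P3: K <- A -> P -> D
  P4: K <- A -> P -> Q <- D
That exhausts the simple backdoor paths. Count: 4.

4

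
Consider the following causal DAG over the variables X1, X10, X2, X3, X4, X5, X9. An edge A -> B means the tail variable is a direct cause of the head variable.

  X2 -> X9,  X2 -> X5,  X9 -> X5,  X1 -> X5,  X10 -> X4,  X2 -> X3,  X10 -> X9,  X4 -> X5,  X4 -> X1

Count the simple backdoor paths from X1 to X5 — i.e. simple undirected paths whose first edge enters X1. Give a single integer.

A backdoor path from X1 to X5 is any simple undirected path whose first edge points into X1 (i.e. leaves X1 via a parent).
Parents of X1: {X4}.
Enumerating:
  P1: X1 <- X4 <- X10 -> X9 <- X2 -> X5
  P2: X1 <- X4 <- X10 -> X9 -> X5
  P3: X1 <- X4 -> X5
That exhausts the simple backdoor paths. Count: 3.

3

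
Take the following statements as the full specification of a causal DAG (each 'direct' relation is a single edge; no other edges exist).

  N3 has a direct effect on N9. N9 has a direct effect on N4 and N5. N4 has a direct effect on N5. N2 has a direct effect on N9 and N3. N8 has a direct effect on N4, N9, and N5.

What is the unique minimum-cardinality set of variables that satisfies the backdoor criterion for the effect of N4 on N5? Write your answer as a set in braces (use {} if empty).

Variables eligible for adjustment (non-descendants of N4, excluding N4 and N5): {N2, N3, N8, N9}.
Backdoor paths from N4 to N5:
  P1: N4 <- N8 -> N9 -> N5
  P2: N4 <- N8 -> N5
  P3: N4 <- N9 <- N8 -> N5
  P4: N4 <- N9 -> N5
The empty set is not sufficient: P1 (N4 <- N8 -> N9 -> N5) has no collider blocking it and no conditioned non-collider, so it is open.
Try {N8, N9}:
  P1: blocked at fork node N8 ∈ conditioning set.
  P2: blocked at fork node N8 ∈ conditioning set.
  P3: blocked at chain node N9 ∈ conditioning set.
  P4: blocked at fork node N9 ∈ conditioning set.
{N8, N9} contains no descendant of N4 and blocks every backdoor path.
Every element of {N8, N9} is needed (dropping N8 leaves P2 open; dropping N9 leaves P4 open), so no proper subset is valid.
Among all size-2 subsets of the eligible variables, only {N8, N9} blocks every backdoor path, so it is the unique smallest valid adjustment set.

{N8, N9}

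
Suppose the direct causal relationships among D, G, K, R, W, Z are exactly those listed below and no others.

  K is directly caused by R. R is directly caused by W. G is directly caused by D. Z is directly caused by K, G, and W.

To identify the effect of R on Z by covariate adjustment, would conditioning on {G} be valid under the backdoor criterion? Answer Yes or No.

No

Backdoor paths from R to Z (paths whose first edge points into R):
  P1: R <- W -> Z
Condition 1 (no descendant of R in the set): holds — descendants of R are {K, Z}; none are in {G}.
Condition 2 (every backdoor path blocked by {G}):
  P1: open — no interior node is in the conditioning set.
{G} does not satisfy the backdoor criterion.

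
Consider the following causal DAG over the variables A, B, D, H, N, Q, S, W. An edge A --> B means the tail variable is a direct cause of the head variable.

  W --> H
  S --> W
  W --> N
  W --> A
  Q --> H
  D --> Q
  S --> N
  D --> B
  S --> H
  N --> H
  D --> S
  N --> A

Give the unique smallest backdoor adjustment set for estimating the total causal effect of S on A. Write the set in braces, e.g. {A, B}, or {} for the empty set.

Variables eligible for adjustment (non-descendants of S, excluding S and A): {B, D, Q}.
Backdoor paths from S to A:
  P1: S <- D -> Q -> H <- W -> N -> A
  P2: S <- D -> Q -> H <- W -> A
  P3: S <- D -> Q -> H <- N <- W -> A
  P4: S <- D -> Q -> H <- N -> A
Each backdoor path contains an unconditioned collider, so every path is already blocked with the empty conditioning set:
  P1: blocked at collider H (neither it nor any descendant is in the conditioning set).
  P2: blocked at collider H (neither it nor any descendant is in the conditioning set).
  P3: blocked at collider H (neither it nor any descendant is in the conditioning set).
  P4: blocked at collider H (neither it nor any descendant is in the conditioning set).
The empty set is therefore the unique smallest valid set.

{}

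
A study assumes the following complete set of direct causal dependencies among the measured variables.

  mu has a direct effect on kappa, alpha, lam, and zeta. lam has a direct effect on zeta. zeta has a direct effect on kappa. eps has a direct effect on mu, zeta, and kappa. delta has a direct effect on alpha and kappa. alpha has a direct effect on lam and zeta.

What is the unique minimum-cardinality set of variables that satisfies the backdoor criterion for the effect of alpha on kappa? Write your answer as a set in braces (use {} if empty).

Variables eligible for adjustment (non-descendants of alpha, excluding alpha and kappa): {delta, eps, mu}.
Backdoor paths from alpha to kappa:
  P1: alpha <- delta -> kappa
  P2: alpha <- mu <- eps -> zeta -> kappa
  P3: alpha <- mu <- eps -> kappa
  P4: alpha <- mu -> lam -> zeta <- eps -> kappa
  P5: alpha <- mu -> lam -> zeta -> kappa
  P6: alpha <- mu -> zeta <- eps -> kappa
  P7: alpha <- mu -> zeta -> kappa
  P8: alpha <- mu -> kappa
The empty set is not sufficient: P1 (alpha <- delta -> kappa) has no collider blocking it and no conditioned non-collider, so it is open.
Try {delta, mu}:
  P1: blocked at fork node delta ∈ conditioning set.
  P2: blocked at chain node mu ∈ conditioning set.
  P3: blocked at chain node mu ∈ conditioning set.
  P4: blocked at fork node mu ∈ conditioning set.
  P5: blocked at fork node mu ∈ conditioning set.
  P6: blocked at fork node mu ∈ conditioning set.
  P7: blocked at fork node mu ∈ conditioning set.
  P8: blocked at fork node mu ∈ conditioning set.
{delta, mu} contains no descendant of alpha and blocks every backdoor path.
Every element of {delta, mu} is needed (dropping delta leaves P1 open; dropping mu leaves P2 open), so no proper subset is valid.
Among all size-2 subsets of the eligible variables, only {delta, mu} blocks every backdoor path, so it is the unique smallest valid adjustment set.

{delta, mu}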